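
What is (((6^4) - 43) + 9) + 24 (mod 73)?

(6)^4 ≡ 55 (mod 73)
55 - 43 = 12
12 + 9 = 21
21 + 24 = 45

45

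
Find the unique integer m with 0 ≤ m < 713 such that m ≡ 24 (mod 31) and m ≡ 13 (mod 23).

427

31⁻¹ mod 23: 31·3 ≡ 1 (mod 23), so 31⁻¹ ≡ 3.
m = 24 + 31·((13 − 24)·3 mod 23) = 24 + 31·13 = 427.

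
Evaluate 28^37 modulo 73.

28^1 ≡ 28 (mod 73)
28^2 ≡ 28^2 = 784 ≡ 54 (mod 73)
28^4 ≡ 54^2 = 2916 ≡ 69 (mod 73)
28^8 ≡ 69^2 = 4761 ≡ 16 (mod 73)
28^16 ≡ 16^2 = 256 ≡ 37 (mod 73)
28^32 ≡ 37^2 = 1369 ≡ 55 (mod 73)
28^37 = 28^32 × 28^4 × 28^1 ≡ 55 × 69 × 28 (mod 73).
Accumulate the product:
55 × 69 = 3795 ≡ 72
72 × 28 = 2016 ≡ 45

45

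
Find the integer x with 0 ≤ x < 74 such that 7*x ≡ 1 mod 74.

74 = 10·7 + 4
7 = 1·4 + 3
4 = 1·3 + 1
3 = 3·1 + 0
gcd(7, 74) = 1, so the inverse exists.
Back-substitute for 1:
1 = 1·4 − 1·3
  = −1·7 + 2·4
  = 2·74 − 21·7
So 7⁻¹ ≡ −21 ≡ 53 (mod 74).

53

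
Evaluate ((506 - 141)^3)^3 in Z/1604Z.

506 - 141 = 365
(365)^3 ≡ 261 (mod 1604)
(261)^3 ≡ 845 (mod 1604)

845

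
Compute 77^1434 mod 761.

Using repeated squaring:
1434 in binary is 10110011010, i.e. 1434 = 1024 + 256 + 128 + 16 + 8 + 2.
77^1 ≡ 77 (mod 761)
77^2 ≡ 77^2 = 5929 ≡ 602 (mod 761)
77^4 ≡ 602^2 = 362404 ≡ 168 (mod 761)
77^8 ≡ 168^2 = 28224 ≡ 67 (mod 761)
77^16 ≡ 67^2 = 4489 ≡ 684 (mod 761)
77^32 ≡ 684^2 = 467856 ≡ 602 (mod 761)
77^64 ≡ 602^2 = 362404 ≡ 168 (mod 761)
77^128 ≡ 168^2 = 28224 ≡ 67 (mod 761)
77^256 ≡ 67^2 = 4489 ≡ 684 (mod 761)
77^512 ≡ 684^2 = 467856 ≡ 602 (mod 761)
77^1024 ≡ 602^2 = 362404 ≡ 168 (mod 761)
77^1434 = 77^1024 · 77^256 · 77^128 · 77^16 · 77^8 · 77^2 ≡ 168 · 684 · 67 · 684 · 67 · 602 (mod 761).
Accumulate the product:
168 · 684 = 114912 ≡ 1
1 · 67 = 67
67 · 684 = 45828 ≡ 168
168 · 67 = 11256 ≡ 602
602 · 602 = 362404 ≡ 168

168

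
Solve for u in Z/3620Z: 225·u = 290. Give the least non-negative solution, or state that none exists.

130

gcd(225, 3620) = 5, and 5 | 290, so solutions exist.
Divide through by 5: 45·u = 58 (mod 724).
45⁻¹ ≡ 177 (mod 724).
u ≡ 177·58 ≡ 130 (mod 724).
The smallest non-negative solution is u = 130.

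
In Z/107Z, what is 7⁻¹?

46

107 = 15*7 + 2
7 = 3*2 + 1
2 = 2*1 + 0
gcd(7, 107) = 1, so the inverse exists.
Back-substitute for 1:
1 = 1*7 − 3*2
  = −3*107 + 46*7
So 7⁻¹ ≡ 46 (mod 107).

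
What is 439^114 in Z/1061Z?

114 in binary is 1110010, i.e. 114 = 64 + 32 + 16 + 2.
439^1 ≡ 439 (mod 1061)
439^2 ≡ 439^2 = 192721 ≡ 680 (mod 1061)
439^4 ≡ 680^2 = 462400 ≡ 865 (mod 1061)
439^8 ≡ 865^2 = 748225 ≡ 220 (mod 1061)
439^16 ≡ 220^2 = 48400 ≡ 655 (mod 1061)
439^32 ≡ 655^2 = 429025 ≡ 381 (mod 1061)
439^64 ≡ 381^2 = 145161 ≡ 865 (mod 1061)
439^114 = 439^64 × 439^32 × 439^16 × 439^2 ≡ 865 × 381 × 655 × 680 (mod 1061).
Accumulate the product:
865 × 381 = 329565 ≡ 655
655 × 655 = 429025 ≡ 381
381 × 680 = 259080 ≡ 196

196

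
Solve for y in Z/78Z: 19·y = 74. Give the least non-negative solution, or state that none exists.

gcd(19, 78) = 1, so a unique solution mod 78 exists.
19⁻¹ ≡ 37 (mod 78).
y ≡ 37·74 ≡ 8 (mod 78).

8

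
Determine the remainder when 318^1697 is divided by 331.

132

1697 in binary is 11010100001, i.e. 1697 = 1024 + 512 + 128 + 32 + 1.
318^1 ≡ 318 (mod 331)
318^2 ≡ 318^2 = 101124 ≡ 169 (mod 331)
318^4 ≡ 169^2 = 28561 ≡ 95 (mod 331)
318^8 ≡ 95^2 = 9025 ≡ 88 (mod 331)
318^16 ≡ 88^2 = 7744 ≡ 131 (mod 331)
318^32 ≡ 131^2 = 17161 ≡ 280 (mod 331)
318^64 ≡ 280^2 = 78400 ≡ 284 (mod 331)
318^128 ≡ 284^2 = 80656 ≡ 223 (mod 331)
318^256 ≡ 223^2 = 49729 ≡ 79 (mod 331)
318^512 ≡ 79^2 = 6241 ≡ 283 (mod 331)
318^1024 ≡ 283^2 = 80089 ≡ 318 (mod 331)
318^1697 = 318^1024 · 318^512 · 318^128 · 318^32 · 318^1 ≡ 318 · 283 · 223 · 280 · 318 (mod 331).
Accumulate the product:
318 · 283 = 89994 ≡ 293
293 · 223 = 65339 ≡ 132
132 · 280 = 36960 ≡ 219
219 · 318 = 69642 ≡ 132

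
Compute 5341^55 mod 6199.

By square-and-multiply:
55 in binary is 110111, i.e. 55 = 32 + 16 + 4 + 2 + 1.
5341^1 ≡ 5341 (mod 6199)
5341^2 ≡ 5341^2 = 28526281 ≡ 4682 (mod 6199)
5341^4 ≡ 4682^2 = 21921124 ≡ 1460 (mod 6199)
5341^8 ≡ 1460^2 = 2131600 ≡ 5343 (mod 6199)
5341^16 ≡ 5343^2 = 28547649 ≡ 1254 (mod 6199)
5341^32 ≡ 1254^2 = 1572516 ≡ 4169 (mod 6199)
5341^55 = 5341^32 * 5341^16 * 5341^4 * 5341^2 * 5341^1 ≡ 4169 * 1254 * 1460 * 4682 * 5341 (mod 6199).
Accumulate the product:
4169 * 1254 = 5227926 ≡ 2169
2169 * 1460 = 3166740 ≡ 5250
5250 * 4682 = 24580500 ≡ 1465
1465 * 5341 = 7824565 ≡ 1427

1427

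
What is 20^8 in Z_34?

16

Compute successive squares:
20^1 ≡ 20 (mod 34)
20^2 ≡ 20^2 = 400 ≡ 26 (mod 34)
20^4 ≡ 26^2 = 676 ≡ 30 (mod 34)
20^8 ≡ 30^2 = 900 ≡ 16 (mod 34)
So 20^8 ≡ 16 (mod 34).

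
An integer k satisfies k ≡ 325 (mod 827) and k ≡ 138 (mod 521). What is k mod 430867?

167379

827⁻¹ mod 521: 827·63 ≡ 1 (mod 521), so 827⁻¹ ≡ 63.
k = 325 + 827·((138 − 325)·63 mod 521) = 325 + 827·202 = 167379.
Check: 167379 mod 827 = 325, 167379 mod 521 = 138. ✓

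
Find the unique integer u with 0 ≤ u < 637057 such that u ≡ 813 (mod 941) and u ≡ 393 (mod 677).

941⁻¹ mod 677: 941×418 ≡ 1 (mod 677), so 941⁻¹ ≡ 418.
u = 813 + 941×((393 − 813)×418 mod 677) = 813 + 941×460 = 433673.

433673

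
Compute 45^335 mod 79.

335 in binary is 101001111, i.e. 335 = 256 + 64 + 8 + 4 + 2 + 1.
45^1 ≡ 45 (mod 79)
45^2 ≡ 45^2 = 2025 ≡ 50 (mod 79)
45^4 ≡ 50^2 = 2500 ≡ 51 (mod 79)
45^8 ≡ 51^2 = 2601 ≡ 73 (mod 79)
45^16 ≡ 73^2 = 5329 ≡ 36 (mod 79)
45^32 ≡ 36^2 = 1296 ≡ 32 (mod 79)
45^64 ≡ 32^2 = 1024 ≡ 76 (mod 79)
45^128 ≡ 76^2 = 5776 ≡ 9 (mod 79)
45^256 ≡ 9^2 = 81 ≡ 2 (mod 79)
45^335 = 45^256 · 45^64 · 45^8 · 45^4 · 45^2 · 45^1 ≡ 2 · 76 · 73 · 51 · 50 · 45 (mod 79).
Accumulate the product:
2 · 76 = 152 ≡ 73
73 · 73 = 5329 ≡ 36
36 · 51 = 1836 ≡ 19
19 · 50 = 950 ≡ 2
2 · 45 = 90 ≡ 11

11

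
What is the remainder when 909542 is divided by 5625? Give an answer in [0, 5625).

909542 = 161*5625 + 3917, so 909542 ≡ 3917 (mod 5625).

3917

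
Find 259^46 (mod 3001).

46 in binary is 101110, i.e. 46 = 32 + 8 + 4 + 2.
259^1 ≡ 259 (mod 3001)
259^2 ≡ 259^2 = 67081 ≡ 1059 (mod 3001)
259^4 ≡ 1059^2 = 1121481 ≡ 2108 (mod 3001)
259^8 ≡ 2108^2 = 4443664 ≡ 2184 (mod 3001)
259^16 ≡ 2184^2 = 4769856 ≡ 1267 (mod 3001)
259^32 ≡ 1267^2 = 1605289 ≡ 2755 (mod 3001)
259^46 = 259^32 * 259^8 * 259^4 * 259^2 ≡ 2755 * 2184 * 2108 * 1059 (mod 3001).
Accumulate the product:
2755 * 2184 = 6016920 ≡ 2916
2916 * 2108 = 6146928 ≡ 880
880 * 1059 = 931920 ≡ 1610

1610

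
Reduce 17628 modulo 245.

233

17628 = 71*245 + 233, so 17628 ≡ 233 (mod 245).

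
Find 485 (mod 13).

485 = 37×13 + 4, so 485 ≡ 4 (mod 13).

4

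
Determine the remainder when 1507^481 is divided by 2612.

By square-and-multiply:
481 in binary is 111100001, i.e. 481 = 256 + 128 + 64 + 32 + 1.
1507^1 ≡ 1507 (mod 2612)
1507^2 ≡ 1507^2 = 2271049 ≡ 1221 (mod 2612)
1507^4 ≡ 1221^2 = 1490841 ≡ 2001 (mod 2612)
1507^8 ≡ 2001^2 = 4004001 ≡ 2417 (mod 2612)
1507^16 ≡ 2417^2 = 5841889 ≡ 1457 (mod 2612)
1507^32 ≡ 1457^2 = 2122849 ≡ 1905 (mod 2612)
1507^64 ≡ 1905^2 = 3629025 ≡ 957 (mod 2612)
1507^128 ≡ 957^2 = 915849 ≡ 1649 (mod 2612)
1507^256 ≡ 1649^2 = 2719201 ≡ 109 (mod 2612)
1507^481 = 1507^256 * 1507^128 * 1507^64 * 1507^32 * 1507^1 ≡ 109 * 1649 * 957 * 1905 * 1507 (mod 2612).
Accumulate the product:
109 * 1649 = 179741 ≡ 2125
2125 * 957 = 2033625 ≡ 1489
1489 * 1905 = 2836545 ≡ 2525
2525 * 1507 = 3805175 ≡ 2103

2103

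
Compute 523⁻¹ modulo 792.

739

By the extended Euclidean algorithm:
792 = 1·523 + 269
523 = 1·269 + 254
269 = 1·254 + 15
254 = 16·15 + 14
15 = 1·14 + 1
14 = 14·1 + 0
gcd(523, 792) = 1, so the inverse exists.
Back-substitute for 1:
1 = 1·15 − 1·14
  = −1·254 + 17·15
  = 17·269 − 18·254
  = −18·523 + 35·269
  = 35·792 − 53·523
So 523⁻¹ ≡ −53 ≡ 739 (mod 792).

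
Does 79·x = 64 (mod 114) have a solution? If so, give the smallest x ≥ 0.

gcd(79, 114) = 1, so a unique solution mod 114 exists.
79⁻¹ ≡ 13 (mod 114).
x ≡ 13·64 ≡ 34 (mod 114).

34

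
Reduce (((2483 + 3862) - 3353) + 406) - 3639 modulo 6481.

6240

2483 + 3862 = 6345
6345 - 3353 = 2992
2992 + 406 = 3398
3398 - 3639 = -241 ≡ 6240 (mod 6481)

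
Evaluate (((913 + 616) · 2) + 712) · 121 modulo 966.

913 + 616 = 1529 ≡ 563 (mod 966)
563 · 2 = 1126 ≡ 160 (mod 966)
160 + 712 = 872
872 · 121 = 105512 ≡ 218 (mod 966)

218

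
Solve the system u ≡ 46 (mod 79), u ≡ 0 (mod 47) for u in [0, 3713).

2021

79⁻¹ mod 47: 79·25 ≡ 1 (mod 47), so 79⁻¹ ≡ 25.
u = 46 + 79·((0 − 46)·25 mod 47) = 46 + 79·25 = 2021.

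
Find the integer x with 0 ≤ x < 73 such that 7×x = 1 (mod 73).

21

By the extended Euclidean algorithm:
73 = 10×7 + 3
7 = 2×3 + 1
3 = 3×1 + 0
gcd(7, 73) = 1, so the inverse exists.
Bézout: 1 = −2×73 + 21×7.
So 7⁻¹ ≡ 21 (mod 73).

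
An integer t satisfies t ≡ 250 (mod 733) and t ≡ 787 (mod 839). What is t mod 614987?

733⁻¹ mod 839: 733·372 ≡ 1 (mod 839), so 733⁻¹ ≡ 372.
t = 250 + 733·((787 − 250)·372 mod 839) = 250 + 733·82 = 60356.

60356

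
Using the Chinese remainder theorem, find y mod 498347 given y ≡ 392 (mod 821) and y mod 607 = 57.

48010

821⁻¹ mod 607: 821×451 ≡ 1 (mod 607), so 821⁻¹ ≡ 451.
y = 392 + 821×((57 − 392)×451 mod 607) = 392 + 821×58 = 48010.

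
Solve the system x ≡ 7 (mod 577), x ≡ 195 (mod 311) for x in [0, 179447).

577⁻¹ mod 311: 577*76 ≡ 1 (mod 311), so 577⁻¹ ≡ 76.
x = 7 + 577*((195 − 7)*76 mod 311) = 7 + 577*293 = 169068.
Check: 169068 mod 577 = 7, 169068 mod 311 = 195. ✓

169068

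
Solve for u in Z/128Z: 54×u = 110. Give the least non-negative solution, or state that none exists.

21

gcd(54, 128) = 2, and 2 | 110, so solutions exist.
Divide through by 2: 27×u mod 64 = 55.
27⁻¹ ≡ 19 (mod 64).
u ≡ 19×55 ≡ 21 (mod 64).
The smallest non-negative solution is u = 21.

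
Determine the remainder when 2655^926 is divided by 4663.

3290

Using repeated squaring:
2655^1 ≡ 2655 (mod 4663)
2655^2 ≡ 2655^2 = 7049025 ≡ 3232 (mod 4663)
2655^4 ≡ 3232^2 = 10445824 ≡ 704 (mod 4663)
2655^8 ≡ 704^2 = 495616 ≡ 1338 (mod 4663)
2655^16 ≡ 1338^2 = 1790244 ≡ 4315 (mod 4663)
2655^32 ≡ 4315^2 = 18619225 ≡ 4529 (mod 4663)
2655^64 ≡ 4529^2 = 20511841 ≡ 3967 (mod 4663)
2655^128 ≡ 3967^2 = 15737089 ≡ 4127 (mod 4663)
2655^256 ≡ 4127^2 = 17032129 ≡ 2853 (mod 4663)
2655^512 ≡ 2853^2 = 8139609 ≡ 2674 (mod 4663)
2655^926 = 2655^512 × 2655^256 × 2655^128 × 2655^16 × 2655^8 × 2655^4 × 2655^2 ≡ 2674 × 2853 × 4127 × 4315 × 1338 × 704 × 3232 (mod 4663).
Accumulate the product:
2674 × 2853 = 7628922 ≡ 254
254 × 4127 = 1048258 ≡ 3746
3746 × 4315 = 16163990 ≡ 2032
2032 × 1338 = 2718816 ≡ 287
287 × 704 = 202048 ≡ 1539
1539 × 3232 = 4974048 ≡ 3290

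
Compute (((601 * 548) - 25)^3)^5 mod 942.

469

601 * 548 = 329348 ≡ 590 (mod 942)
590 - 25 = 565
(565)^3 ≡ 211 (mod 942)
(211)^5 ≡ 469 (mod 942)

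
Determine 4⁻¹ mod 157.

118

Apply the Euclidean algorithm and back-substitute:
157 = 39·4 + 1
4 = 4·1 + 0
gcd(4, 157) = 1, so the inverse exists.
Back-substitute for 1:
1 = 1·157 − 39·4
So 4⁻¹ ≡ −39 ≡ 118 (mod 157).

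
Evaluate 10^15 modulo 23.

5

Compute successive squares:
15 in binary is 1111, i.e. 15 = 8 + 4 + 2 + 1.
10^1 ≡ 10 (mod 23)
10^2 ≡ 10^2 = 100 ≡ 8 (mod 23)
10^4 ≡ 8^2 = 64 ≡ 18 (mod 23)
10^8 ≡ 18^2 = 324 ≡ 2 (mod 23)
10^15 = 10^8 * 10^4 * 10^2 * 10^1 ≡ 2 * 18 * 8 * 10 (mod 23).
Accumulate the product:
2 * 18 = 36 ≡ 13
13 * 8 = 104 ≡ 12
12 * 10 = 120 ≡ 5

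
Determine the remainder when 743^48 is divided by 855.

48 in binary is 110000, i.e. 48 = 32 + 16.
743^1 ≡ 743 (mod 855)
743^2 ≡ 743^2 = 552049 ≡ 574 (mod 855)
743^4 ≡ 574^2 = 329476 ≡ 301 (mod 855)
743^8 ≡ 301^2 = 90601 ≡ 826 (mod 855)
743^16 ≡ 826^2 = 682276 ≡ 841 (mod 855)
743^32 ≡ 841^2 = 707281 ≡ 196 (mod 855)
743^48 = 743^32 · 743^16 ≡ 196 · 841 (mod 855).
196 · 841 = 164836 ≡ 676 (mod 855).

676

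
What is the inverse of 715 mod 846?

691

Run the extended Euclidean algorithm:
846 = 1×715 + 131
715 = 5×131 + 60
131 = 2×60 + 11
60 = 5×11 + 5
11 = 2×5 + 1
5 = 5×1 + 0
gcd(715, 846) = 1, so the inverse exists.
Bézout: 1 = 131×846 − 155×715.
So 715⁻¹ ≡ −155 ≡ 691 (mod 846).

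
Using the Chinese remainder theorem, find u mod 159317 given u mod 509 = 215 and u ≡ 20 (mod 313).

509⁻¹ mod 313: 509×107 ≡ 1 (mod 313), so 509⁻¹ ≡ 107.
u = 215 + 509×((20 − 215)×107 mod 313) = 215 + 509×106 = 54169.

54169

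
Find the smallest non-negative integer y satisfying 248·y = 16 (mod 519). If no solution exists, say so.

134

gcd(248, 519) = 1, so a unique solution mod 519 exists.
248⁻¹ ≡ 203 (mod 519).
y ≡ 203·16 ≡ 134 (mod 519).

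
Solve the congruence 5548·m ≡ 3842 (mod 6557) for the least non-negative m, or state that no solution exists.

5208

gcd(5548, 6557) = 1, so a unique solution mod 6557 exists.
5548⁻¹ ≡ 4367 (mod 6557).
m ≡ 4367·3842 ≡ 5208 (mod 6557).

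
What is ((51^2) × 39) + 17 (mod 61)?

13

(51)^2 ≡ 39 (mod 61)
39 × 39 = 1521 ≡ 57 (mod 61)
57 + 17 = 74 ≡ 13 (mod 61)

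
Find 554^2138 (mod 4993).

2343

2138 in binary is 100001011010, i.e. 2138 = 2048 + 64 + 16 + 8 + 2.
554^1 ≡ 554 (mod 4993)
554^2 ≡ 554^2 = 306916 ≡ 2343 (mod 4993)
554^4 ≡ 2343^2 = 5489649 ≡ 2342 (mod 4993)
554^8 ≡ 2342^2 = 5484964 ≡ 2650 (mod 4993)
554^16 ≡ 2650^2 = 7022500 ≡ 2342 (mod 4993)
554^32 ≡ 2342^2 = 5484964 ≡ 2650 (mod 4993)
554^64 ≡ 2650^2 = 7022500 ≡ 2342 (mod 4993)
554^128 ≡ 2342^2 = 5484964 ≡ 2650 (mod 4993)
554^256 ≡ 2650^2 = 7022500 ≡ 2342 (mod 4993)
554^512 ≡ 2342^2 = 5484964 ≡ 2650 (mod 4993)
554^1024 ≡ 2650^2 = 7022500 ≡ 2342 (mod 4993)
554^2048 ≡ 2342^2 = 5484964 ≡ 2650 (mod 4993)
554^2138 = 554^2048 * 554^64 * 554^16 * 554^8 * 554^2 ≡ 2650 * 2342 * 2342 * 2650 * 2343 (mod 4993).
Accumulate the product:
2650 * 2342 = 6206300 ≡ 1
1 * 2342 = 2342
2342 * 2650 = 6206300 ≡ 1
1 * 2343 = 2343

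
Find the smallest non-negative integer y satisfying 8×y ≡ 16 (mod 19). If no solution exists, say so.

gcd(8, 19) = 1, so a unique solution mod 19 exists.
8⁻¹ ≡ 12 (mod 19).
y ≡ 12×16 ≡ 2 (mod 19).

2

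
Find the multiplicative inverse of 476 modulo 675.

251

675 = 1·476 + 199
476 = 2·199 + 78
199 = 2·78 + 43
78 = 1·43 + 35
43 = 1·35 + 8
35 = 4·8 + 3
8 = 2·3 + 2
3 = 1·2 + 1
2 = 2·1 + 0
gcd(476, 675) = 1, so the inverse exists.
Bézout: 1 = −177·675 + 251·476.
So 476⁻¹ ≡ 251 (mod 675).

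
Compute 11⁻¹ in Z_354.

161

Run the extended Euclidean algorithm:
354 = 32*11 + 2
11 = 5*2 + 1
2 = 2*1 + 0
gcd(11, 354) = 1, so the inverse exists.
Back-substitute for 1:
1 = 1*11 − 5*2
  = −5*354 + 161*11
So 11⁻¹ ≡ 161 (mod 354).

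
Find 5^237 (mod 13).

5

By square-and-multiply:
237 in binary is 11101101, i.e. 237 = 128 + 64 + 32 + 8 + 4 + 1.
5^1 ≡ 5 (mod 13)
5^2 ≡ 5^2 = 25 ≡ 12 (mod 13)
5^4 ≡ 12^2 = 144 ≡ 1 (mod 13)
5^8 ≡ 1^2 = 1 (mod 13)
5^16 ≡ 1^2 = 1 (mod 13)
5^32 ≡ 1^2 = 1 (mod 13)
5^64 ≡ 1^2 = 1 (mod 13)
5^128 ≡ 1^2 = 1 (mod 13)
5^237 = 5^128 × 5^64 × 5^32 × 5^8 × 5^4 × 5^1 ≡ 1 × 1 × 1 × 1 × 1 × 5 (mod 13).
Accumulate the product:
1 × 1 = 1
1 × 1 = 1
1 × 1 = 1
1 × 1 = 1
1 × 5 = 5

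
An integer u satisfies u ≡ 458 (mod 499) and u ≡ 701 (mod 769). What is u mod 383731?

38382

499⁻¹ mod 769: 499×225 ≡ 1 (mod 769), so 499⁻¹ ≡ 225.
u = 458 + 499×((701 − 458)×225 mod 769) = 458 + 499×76 = 38382.
Check: 38382 mod 499 = 458, 38382 mod 769 = 701. ✓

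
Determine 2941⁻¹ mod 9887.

8075

Run the extended Euclidean algorithm:
9887 = 3·2941 + 1064
2941 = 2·1064 + 813
1064 = 1·813 + 251
813 = 3·251 + 60
251 = 4·60 + 11
60 = 5·11 + 5
11 = 2·5 + 1
5 = 5·1 + 0
gcd(2941, 9887) = 1, so the inverse exists.
Back-substitute for 1:
1 = 1·11 − 2·5
  = −2·60 + 11·11
  = 11·251 − 46·60
  = −46·813 + 149·251
  = 149·1064 − 195·813
  = −195·2941 + 539·1064
  = 539·9887 − 1812·2941
So 2941⁻¹ ≡ −1812 ≡ 8075 (mod 9887).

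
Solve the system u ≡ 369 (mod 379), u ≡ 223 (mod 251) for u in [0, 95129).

379⁻¹ mod 251: 379×151 ≡ 1 (mod 251), so 379⁻¹ ≡ 151.
u = 369 + 379×((223 − 369)×151 mod 251) = 369 + 379×42 = 16287.

16287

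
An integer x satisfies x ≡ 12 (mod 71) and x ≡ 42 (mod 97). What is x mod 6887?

71⁻¹ mod 97: 71·41 ≡ 1 (mod 97), so 71⁻¹ ≡ 41.
x = 12 + 71·((42 − 12)·41 mod 97) = 12 + 71·66 = 4698.

4698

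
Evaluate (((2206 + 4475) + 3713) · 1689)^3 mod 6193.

1126

2206 + 4475 = 6681 ≡ 488 (mod 6193)
488 + 3713 = 4201
4201 · 1689 = 7095489 ≡ 4504 (mod 6193)
(4504)^3 ≡ 1126 (mod 6193)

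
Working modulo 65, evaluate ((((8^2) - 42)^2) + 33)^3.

(8)^2 ≡ 64 (mod 65)
64 - 42 = 22
(22)^2 ≡ 29 (mod 65)
29 + 33 = 62
(62)^3 ≡ 38 (mod 65)

38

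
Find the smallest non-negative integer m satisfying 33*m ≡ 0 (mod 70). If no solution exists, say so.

0

gcd(33, 70) = 1, so a unique solution mod 70 exists.
33⁻¹ ≡ 17 (mod 70).
m ≡ 17*0 ≡ 0 (mod 70).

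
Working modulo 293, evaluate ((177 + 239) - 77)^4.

177 + 239 = 416 ≡ 123 (mod 293)
123 - 77 = 46
(46)^4 ≡ 123 (mod 293)

123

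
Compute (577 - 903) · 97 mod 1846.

577 - 903 = -326 ≡ 1520 (mod 1846)
1520 · 97 = 147440 ≡ 1606 (mod 1846)

1606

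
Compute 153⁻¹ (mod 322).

181

By the extended Euclidean algorithm:
322 = 2·153 + 16
153 = 9·16 + 9
16 = 1·9 + 7
9 = 1·7 + 2
7 = 3·2 + 1
2 = 2·1 + 0
gcd(153, 322) = 1, so the inverse exists.
Bézout: 1 = 67·322 − 141·153.
So 153⁻¹ ≡ −141 ≡ 181 (mod 322).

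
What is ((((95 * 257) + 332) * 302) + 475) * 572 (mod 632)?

308

95 * 257 = 24415 ≡ 399 (mod 632)
399 + 332 = 731 ≡ 99 (mod 632)
99 * 302 = 29898 ≡ 194 (mod 632)
194 + 475 = 669 ≡ 37 (mod 632)
37 * 572 = 21164 ≡ 308 (mod 632)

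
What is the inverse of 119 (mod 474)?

239

474 = 3×119 + 117
119 = 1×117 + 2
117 = 58×2 + 1
2 = 2×1 + 0
gcd(119, 474) = 1, so the inverse exists.
Back-substitute for 1:
1 = 1×117 − 58×2
  = −58×119 + 59×117
  = 59×474 − 235×119
So 119⁻¹ ≡ −235 ≡ 239 (mod 474).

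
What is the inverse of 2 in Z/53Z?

27

By the extended Euclidean algorithm:
53 = 26×2 + 1
2 = 2×1 + 0
gcd(2, 53) = 1, so the inverse exists.
Bézout: 1 = 1×53 − 26×2.
So 2⁻¹ ≡ −26 ≡ 27 (mod 53).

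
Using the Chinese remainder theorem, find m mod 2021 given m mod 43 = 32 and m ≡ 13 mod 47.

1752

43⁻¹ mod 47: 43*35 ≡ 1 (mod 47), so 43⁻¹ ≡ 35.
m = 32 + 43*((13 − 32)*35 mod 47) = 32 + 43*40 = 1752.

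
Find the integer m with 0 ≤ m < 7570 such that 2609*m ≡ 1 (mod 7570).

3299

Apply the Euclidean algorithm and back-substitute:
7570 = 2*2609 + 2352
2609 = 1*2352 + 257
2352 = 9*257 + 39
257 = 6*39 + 23
39 = 1*23 + 16
23 = 1*16 + 7
16 = 2*7 + 2
7 = 3*2 + 1
2 = 2*1 + 0
gcd(2609, 7570) = 1, so the inverse exists.
Back-substitute for 1:
1 = 1*7 − 3*2
  = −3*16 + 7*7
  = 7*23 − 10*16
  = −10*39 + 17*23
  = 17*257 − 112*39
  = −112*2352 + 1025*257
  = 1025*2609 − 1137*2352
  = −1137*7570 + 3299*2609
So 2609⁻¹ ≡ 3299 (mod 7570).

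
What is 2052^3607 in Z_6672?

By square-and-multiply:
2052^1 ≡ 2052 (mod 6672)
2052^2 ≡ 2052^2 = 4210704 ≡ 672 (mod 6672)
2052^4 ≡ 672^2 = 451584 ≡ 4560 (mod 6672)
2052^8 ≡ 4560^2 = 20793600 ≡ 3648 (mod 6672)
2052^16 ≡ 3648^2 = 13307904 ≡ 3936 (mod 6672)
2052^32 ≡ 3936^2 = 15492096 ≡ 6384 (mod 6672)
2052^64 ≡ 6384^2 = 40755456 ≡ 2880 (mod 6672)
2052^128 ≡ 2880^2 = 8294400 ≡ 1104 (mod 6672)
2052^256 ≡ 1104^2 = 1218816 ≡ 4512 (mod 6672)
2052^512 ≡ 4512^2 = 20358144 ≡ 1872 (mod 6672)
2052^1024 ≡ 1872^2 = 3504384 ≡ 1584 (mod 6672)
2052^2048 ≡ 1584^2 = 2509056 ≡ 384 (mod 6672)
2052^3607 = 2052^2048 · 2052^1024 · 2052^512 · 2052^16 · 2052^4 · 2052^2 · 2052^1 ≡ 384 · 1584 · 1872 · 3936 · 4560 · 672 · 2052 (mod 6672).
Accumulate the product:
384 · 1584 = 608256 ≡ 1104
1104 · 1872 = 2066688 ≡ 5040
5040 · 3936 = 19837440 ≡ 1584
1584 · 4560 = 7223040 ≡ 3936
3936 · 672 = 2644992 ≡ 2880
2880 · 2052 = 5909760 ≡ 5040

5040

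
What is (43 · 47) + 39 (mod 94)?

43 · 47 = 2021 ≡ 47 (mod 94)
47 + 39 = 86

86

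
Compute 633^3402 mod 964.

277

3402 in binary is 110101001010, i.e. 3402 = 2048 + 1024 + 256 + 64 + 8 + 2.
633^1 ≡ 633 (mod 964)
633^2 ≡ 633^2 = 400689 ≡ 629 (mod 964)
633^4 ≡ 629^2 = 395641 ≡ 401 (mod 964)
633^8 ≡ 401^2 = 160801 ≡ 777 (mod 964)
633^16 ≡ 777^2 = 603729 ≡ 265 (mod 964)
633^32 ≡ 265^2 = 70225 ≡ 817 (mod 964)
633^64 ≡ 817^2 = 667489 ≡ 401 (mod 964)
633^128 ≡ 401^2 = 160801 ≡ 777 (mod 964)
633^256 ≡ 777^2 = 603729 ≡ 265 (mod 964)
633^512 ≡ 265^2 = 70225 ≡ 817 (mod 964)
633^1024 ≡ 817^2 = 667489 ≡ 401 (mod 964)
633^2048 ≡ 401^2 = 160801 ≡ 777 (mod 964)
633^3402 = 633^2048 × 633^1024 × 633^256 × 633^64 × 633^8 × 633^2 ≡ 777 × 401 × 265 × 401 × 777 × 629 (mod 964).
Accumulate the product:
777 × 401 = 311577 ≡ 205
205 × 265 = 54325 ≡ 341
341 × 401 = 136741 ≡ 817
817 × 777 = 634809 ≡ 497
497 × 629 = 312613 ≡ 277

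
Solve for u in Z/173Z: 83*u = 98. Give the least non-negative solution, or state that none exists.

145

gcd(83, 173) = 1, so a unique solution mod 173 exists.
83⁻¹ ≡ 148 (mod 173).
u ≡ 148*98 ≡ 145 (mod 173).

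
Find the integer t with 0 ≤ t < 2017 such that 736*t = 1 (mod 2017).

1225

By the extended Euclidean algorithm:
2017 = 2*736 + 545
736 = 1*545 + 191
545 = 2*191 + 163
191 = 1*163 + 28
163 = 5*28 + 23
28 = 1*23 + 5
23 = 4*5 + 3
5 = 1*3 + 2
3 = 1*2 + 1
2 = 2*1 + 0
gcd(736, 2017) = 1, so the inverse exists.
Bézout: 1 = 289*2017 − 792*736.
So 736⁻¹ ≡ −792 ≡ 1225 (mod 2017).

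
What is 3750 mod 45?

15

3750 = 83·45 + 15, so 3750 ≡ 15 (mod 45).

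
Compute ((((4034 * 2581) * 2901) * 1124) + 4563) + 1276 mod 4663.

4034 * 2581 = 10411754 ≡ 3938 (mod 4663)
3938 * 2901 = 11424138 ≡ 4451 (mod 4663)
4451 * 1124 = 5002924 ≡ 4188 (mod 4663)
4188 + 4563 = 8751 ≡ 4088 (mod 4663)
4088 + 1276 = 5364 ≡ 701 (mod 4663)

701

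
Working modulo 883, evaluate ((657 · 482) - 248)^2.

657 · 482 = 316674 ≡ 560 (mod 883)
560 - 248 = 312
(312)^2 ≡ 214 (mod 883)

214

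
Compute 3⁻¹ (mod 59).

By the extended Euclidean algorithm:
59 = 19*3 + 2
3 = 1*2 + 1
2 = 2*1 + 0
gcd(3, 59) = 1, so the inverse exists.
Back-substitute for 1:
1 = 1*3 − 1*2
  = −1*59 + 20*3
So 3⁻¹ ≡ 20 (mod 59).

20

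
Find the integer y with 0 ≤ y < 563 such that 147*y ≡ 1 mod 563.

563 = 3*147 + 122
147 = 1*122 + 25
122 = 4*25 + 22
25 = 1*22 + 3
22 = 7*3 + 1
3 = 3*1 + 0
gcd(147, 563) = 1, so the inverse exists.
Back-substitute for 1:
1 = 1*22 − 7*3
  = −7*25 + 8*22
  = 8*122 − 39*25
  = −39*147 + 47*122
  = 47*563 − 180*147
So 147⁻¹ ≡ −180 ≡ 383 (mod 563).

383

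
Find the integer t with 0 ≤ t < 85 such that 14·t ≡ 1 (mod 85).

By the extended Euclidean algorithm:
85 = 6·14 + 1
14 = 14·1 + 0
gcd(14, 85) = 1, so the inverse exists.
Back-substitute for 1:
1 = 1·85 − 6·14
So 14⁻¹ ≡ −6 ≡ 79 (mod 85).

79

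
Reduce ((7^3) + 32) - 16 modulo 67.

(7)^3 ≡ 8 (mod 67)
8 + 32 = 40
40 - 16 = 24

24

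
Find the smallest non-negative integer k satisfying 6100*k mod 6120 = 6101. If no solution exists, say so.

gcd(6100, 6120) = 20, and 20 does not divide 6101.
So the congruence has no solution.

no solution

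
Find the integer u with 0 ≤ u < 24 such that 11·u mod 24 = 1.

11

By the extended Euclidean algorithm:
24 = 2×11 + 2
11 = 5×2 + 1
2 = 2×1 + 0
gcd(11, 24) = 1, so the inverse exists.
Back-substitute for 1:
1 = 1×11 − 5×2
  = −5×24 + 11×11
So 11⁻¹ ≡ 11 (mod 24).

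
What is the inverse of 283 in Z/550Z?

Run the extended Euclidean algorithm:
550 = 1*283 + 267
283 = 1*267 + 16
267 = 16*16 + 11
16 = 1*11 + 5
11 = 2*5 + 1
5 = 5*1 + 0
gcd(283, 550) = 1, so the inverse exists.
Back-substitute for 1:
1 = 1*11 − 2*5
  = −2*16 + 3*11
  = 3*267 − 50*16
  = −50*283 + 53*267
  = 53*550 − 103*283
So 283⁻¹ ≡ −103 ≡ 447 (mod 550).

447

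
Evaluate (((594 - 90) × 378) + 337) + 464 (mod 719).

594 - 90 = 504
504 × 378 = 190512 ≡ 696 (mod 719)
696 + 337 = 1033 ≡ 314 (mod 719)
314 + 464 = 778 ≡ 59 (mod 719)

59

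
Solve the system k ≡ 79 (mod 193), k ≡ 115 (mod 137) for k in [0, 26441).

5869

193⁻¹ mod 137: 193*115 ≡ 1 (mod 137), so 193⁻¹ ≡ 115.
k = 79 + 193*((115 − 79)*115 mod 137) = 79 + 193*30 = 5869.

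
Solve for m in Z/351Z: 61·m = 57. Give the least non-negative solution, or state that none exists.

gcd(61, 351) = 1, so a unique solution mod 351 exists.
61⁻¹ ≡ 328 (mod 351).
m ≡ 328·57 ≡ 93 (mod 351).

93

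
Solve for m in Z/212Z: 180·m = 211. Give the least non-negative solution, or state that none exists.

no solution

gcd(180, 212) = 4, and 4 does not divide 211.
So the congruence has no solution.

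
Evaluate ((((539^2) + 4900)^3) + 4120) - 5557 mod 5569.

3900

(539)^2 ≡ 933 (mod 5569)
933 + 4900 = 5833 ≡ 264 (mod 5569)
(264)^3 ≡ 5337 (mod 5569)
5337 + 4120 = 9457 ≡ 3888 (mod 5569)
3888 - 5557 = -1669 ≡ 3900 (mod 5569)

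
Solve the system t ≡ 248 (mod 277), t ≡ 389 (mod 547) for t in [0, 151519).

119635

277⁻¹ mod 547: 277×391 ≡ 1 (mod 547), so 277⁻¹ ≡ 391.
t = 248 + 277×((389 − 248)×391 mod 547) = 248 + 277×431 = 119635.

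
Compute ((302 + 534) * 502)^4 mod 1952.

192

302 + 534 = 836
836 * 502 = 419672 ≡ 1944 (mod 1952)
(1944)^4 ≡ 192 (mod 1952)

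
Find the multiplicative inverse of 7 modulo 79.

34

79 = 11·7 + 2
7 = 3·2 + 1
2 = 2·1 + 0
gcd(7, 79) = 1, so the inverse exists.
Back-substitute for 1:
1 = 1·7 − 3·2
  = −3·79 + 34·7
So 7⁻¹ ≡ 34 (mod 79).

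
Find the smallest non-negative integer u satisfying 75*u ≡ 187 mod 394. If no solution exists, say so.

13

gcd(75, 394) = 1, so a unique solution mod 394 exists.
75⁻¹ ≡ 373 (mod 394).
u ≡ 373*187 ≡ 13 (mod 394).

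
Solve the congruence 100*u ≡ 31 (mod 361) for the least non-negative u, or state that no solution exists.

gcd(100, 361) = 1, so a unique solution mod 361 exists.
100⁻¹ ≡ 213 (mod 361).
u ≡ 213*31 ≡ 105 (mod 361).

105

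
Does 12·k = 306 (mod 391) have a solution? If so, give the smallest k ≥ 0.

221

gcd(12, 391) = 1, so a unique solution mod 391 exists.
12⁻¹ ≡ 163 (mod 391).
k ≡ 163·306 ≡ 221 (mod 391).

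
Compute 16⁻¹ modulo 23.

13

23 = 1·16 + 7
16 = 2·7 + 2
7 = 3·2 + 1
2 = 2·1 + 0
gcd(16, 23) = 1, so the inverse exists.
Back-substitute for 1:
1 = 1·7 − 3·2
  = −3·16 + 7·7
  = 7·23 − 10·16
So 16⁻¹ ≡ −10 ≡ 13 (mod 23).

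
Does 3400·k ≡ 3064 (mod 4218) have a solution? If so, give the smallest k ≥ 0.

1306

gcd(3400, 4218) = 2, and 2 | 3064, so solutions exist.
Divide through by 2: 1700·k = 1532 (mod 2109).
1700⁻¹ ≡ 758 (mod 2109).
k ≡ 758·1532 ≡ 1306 (mod 2109).
The smallest non-negative solution is k = 1306.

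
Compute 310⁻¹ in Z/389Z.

389 = 1*310 + 79
310 = 3*79 + 73
79 = 1*73 + 6
73 = 12*6 + 1
6 = 6*1 + 0
gcd(310, 389) = 1, so the inverse exists.
Bézout: 1 = −51*389 + 64*310.
So 310⁻¹ ≡ 64 (mod 389).

64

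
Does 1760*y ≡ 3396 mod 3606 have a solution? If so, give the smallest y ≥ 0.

gcd(1760, 3606) = 2, and 2 | 3396, so solutions exist.
Divide through by 2: 880*y = 1698 (mod 1803).
880⁻¹ ≡ 1174 (mod 1803).
y ≡ 1174*1698 ≡ 1137 (mod 1803).
The smallest non-negative solution is y = 1137.

1137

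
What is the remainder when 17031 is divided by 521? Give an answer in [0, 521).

359

17031 = 32×521 + 359, so 17031 ≡ 359 (mod 521).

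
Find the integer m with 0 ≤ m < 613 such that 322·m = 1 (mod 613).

By the extended Euclidean algorithm:
613 = 1·322 + 291
322 = 1·291 + 31
291 = 9·31 + 12
31 = 2·12 + 7
12 = 1·7 + 5
7 = 1·5 + 2
5 = 2·2 + 1
2 = 2·1 + 0
gcd(322, 613) = 1, so the inverse exists.
Bézout: 1 = 135·613 − 257·322.
So 322⁻¹ ≡ −257 ≡ 356 (mod 613).

356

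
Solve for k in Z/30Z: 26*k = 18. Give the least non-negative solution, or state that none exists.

3

gcd(26, 30) = 2, and 2 | 18, so solutions exist.
Divide through by 2: 13*k ≡ 9 (mod 15).
13⁻¹ ≡ 7 (mod 15).
k ≡ 7*9 ≡ 3 (mod 15).
The smallest non-negative solution is k = 3.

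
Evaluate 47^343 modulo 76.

343 in binary is 101010111, i.e. 343 = 256 + 64 + 16 + 4 + 2 + 1.
47^1 ≡ 47 (mod 76)
47^2 ≡ 47^2 = 2209 ≡ 5 (mod 76)
47^4 ≡ 5^2 = 25 (mod 76)
47^8 ≡ 25^2 = 625 ≡ 17 (mod 76)
47^16 ≡ 17^2 = 289 ≡ 61 (mod 76)
47^32 ≡ 61^2 = 3721 ≡ 73 (mod 76)
47^64 ≡ 73^2 = 5329 ≡ 9 (mod 76)
47^128 ≡ 9^2 = 81 ≡ 5 (mod 76)
47^256 ≡ 5^2 = 25 (mod 76)
47^343 = 47^256 * 47^64 * 47^16 * 47^4 * 47^2 * 47^1 ≡ 25 * 9 * 61 * 25 * 5 * 47 (mod 76).
Accumulate the product:
25 * 9 = 225 ≡ 73
73 * 61 = 4453 ≡ 45
45 * 25 = 1125 ≡ 61
61 * 5 = 305 ≡ 1
1 * 47 = 47

47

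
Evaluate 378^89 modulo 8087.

4152

378^1 ≡ 378 (mod 8087)
378^2 ≡ 378^2 = 142884 ≡ 5405 (mod 8087)
378^4 ≡ 5405^2 = 29214025 ≡ 3781 (mod 8087)
378^8 ≡ 3781^2 = 14295961 ≡ 6232 (mod 8087)
378^16 ≡ 6232^2 = 38837824 ≡ 4050 (mod 8087)
378^32 ≡ 4050^2 = 16402500 ≡ 2064 (mod 8087)
378^64 ≡ 2064^2 = 4260096 ≡ 6334 (mod 8087)
378^89 = 378^64 · 378^16 · 378^8 · 378^1 ≡ 6334 · 4050 · 6232 · 378 (mod 8087).
Accumulate the product:
6334 · 4050 = 25652700 ≡ 736
736 · 6232 = 4586752 ≡ 1423
1423 · 378 = 537894 ≡ 4152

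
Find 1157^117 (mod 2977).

2873

117 in binary is 1110101, i.e. 117 = 64 + 32 + 16 + 4 + 1.
1157^1 ≡ 1157 (mod 2977)
1157^2 ≡ 1157^2 = 1338649 ≡ 1976 (mod 2977)
1157^4 ≡ 1976^2 = 3904576 ≡ 1729 (mod 2977)
1157^8 ≡ 1729^2 = 2989441 ≡ 533 (mod 2977)
1157^16 ≡ 533^2 = 284089 ≡ 1274 (mod 2977)
1157^32 ≡ 1274^2 = 1623076 ≡ 611 (mod 2977)
1157^64 ≡ 611^2 = 373321 ≡ 1196 (mod 2977)
1157^117 = 1157^64 · 1157^32 · 1157^16 · 1157^4 · 1157^1 ≡ 1196 · 611 · 1274 · 1729 · 1157 (mod 2977).
Accumulate the product:
1196 · 611 = 730756 ≡ 1391
1391 · 1274 = 1772134 ≡ 819
819 · 1729 = 1416051 ≡ 1976
1976 · 1157 = 2286232 ≡ 2873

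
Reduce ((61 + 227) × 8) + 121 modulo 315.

220

61 + 227 = 288
288 × 8 = 2304 ≡ 99 (mod 315)
99 + 121 = 220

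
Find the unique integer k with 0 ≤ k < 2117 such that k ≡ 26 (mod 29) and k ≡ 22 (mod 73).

29⁻¹ mod 73: 29*68 ≡ 1 (mod 73), so 29⁻¹ ≡ 68.
k = 26 + 29*((22 − 26)*68 mod 73) = 26 + 29*20 = 606.

606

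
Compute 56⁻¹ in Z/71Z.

Apply the Euclidean algorithm and back-substitute:
71 = 1·56 + 15
56 = 3·15 + 11
15 = 1·11 + 4
11 = 2·4 + 3
4 = 1·3 + 1
3 = 3·1 + 0
gcd(56, 71) = 1, so the inverse exists.
Back-substitute for 1:
1 = 1·4 − 1·3
  = −1·11 + 3·4
  = 3·15 − 4·11
  = −4·56 + 15·15
  = 15·71 − 19·56
So 56⁻¹ ≡ −19 ≡ 52 (mod 71).

52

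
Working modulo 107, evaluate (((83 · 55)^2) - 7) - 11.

83 · 55 = 4565 ≡ 71 (mod 107)
(71)^2 ≡ 12 (mod 107)
12 - 7 = 5
5 - 11 = -6 ≡ 101 (mod 107)

101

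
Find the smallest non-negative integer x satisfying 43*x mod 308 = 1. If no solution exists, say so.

gcd(43, 308) = 1, so a unique solution mod 308 exists.
43⁻¹ ≡ 43 (mod 308).
x ≡ 43*1 ≡ 43 (mod 308).

43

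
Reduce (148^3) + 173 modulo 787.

(148)^3 ≡ 139 (mod 787)
139 + 173 = 312

312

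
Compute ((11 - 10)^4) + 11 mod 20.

12

11 - 10 = 1
(1)^4 ≡ 1 (mod 20)
1 + 11 = 12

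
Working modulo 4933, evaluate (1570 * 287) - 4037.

2583

1570 * 287 = 450590 ≡ 1687 (mod 4933)
1687 - 4037 = -2350 ≡ 2583 (mod 4933)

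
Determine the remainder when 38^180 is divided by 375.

180 in binary is 10110100, i.e. 180 = 128 + 32 + 16 + 4.
38^1 ≡ 38 (mod 375)
38^2 ≡ 38^2 = 1444 ≡ 319 (mod 375)
38^4 ≡ 319^2 = 101761 ≡ 136 (mod 375)
38^8 ≡ 136^2 = 18496 ≡ 121 (mod 375)
38^16 ≡ 121^2 = 14641 ≡ 16 (mod 375)
38^32 ≡ 16^2 = 256 (mod 375)
38^64 ≡ 256^2 = 65536 ≡ 286 (mod 375)
38^128 ≡ 286^2 = 81796 ≡ 46 (mod 375)
38^180 = 38^128 × 38^32 × 38^16 × 38^4 ≡ 46 × 256 × 16 × 136 (mod 375).
Accumulate the product:
46 × 256 = 11776 ≡ 151
151 × 16 = 2416 ≡ 166
166 × 136 = 22576 ≡ 76

76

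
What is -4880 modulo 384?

-4880 = -13×384 + 112, so -4880 ≡ 112 (mod 384).

112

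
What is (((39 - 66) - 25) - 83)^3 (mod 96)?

9

39 - 66 = -27 ≡ 69 (mod 96)
69 - 25 = 44
44 - 83 = -39 ≡ 57 (mod 96)
(57)^3 ≡ 9 (mod 96)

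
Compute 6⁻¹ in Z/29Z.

5

Run the extended Euclidean algorithm:
29 = 4·6 + 5
6 = 1·5 + 1
5 = 5·1 + 0
gcd(6, 29) = 1, so the inverse exists.
Bézout: 1 = −1·29 + 5·6.
So 6⁻¹ ≡ 5 (mod 29).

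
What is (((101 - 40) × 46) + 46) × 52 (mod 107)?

2

101 - 40 = 61
61 × 46 = 2806 ≡ 24 (mod 107)
24 + 46 = 70
70 × 52 = 3640 ≡ 2 (mod 107)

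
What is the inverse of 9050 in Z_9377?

5219

9377 = 1*9050 + 327
9050 = 27*327 + 221
327 = 1*221 + 106
221 = 2*106 + 9
106 = 11*9 + 7
9 = 1*7 + 2
7 = 3*2 + 1
2 = 2*1 + 0
gcd(9050, 9377) = 1, so the inverse exists.
Bézout: 1 = 4013*9377 − 4158*9050.
So 9050⁻¹ ≡ −4158 ≡ 5219 (mod 9377).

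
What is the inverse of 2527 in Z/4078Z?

4078 = 1·2527 + 1551
2527 = 1·1551 + 976
1551 = 1·976 + 575
976 = 1·575 + 401
575 = 1·401 + 174
401 = 2·174 + 53
174 = 3·53 + 15
53 = 3·15 + 8
15 = 1·8 + 7
8 = 1·7 + 1
7 = 7·1 + 0
gcd(2527, 4078) = 1, so the inverse exists.
Bézout: 1 = −334·4078 + 539·2527.
So 2527⁻¹ ≡ 539 (mod 4078).

539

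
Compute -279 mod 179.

-279 = -2*179 + 79, so -279 ≡ 79 (mod 179).

79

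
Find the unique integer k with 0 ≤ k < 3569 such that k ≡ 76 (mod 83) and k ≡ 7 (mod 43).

83⁻¹ mod 43: 83·14 ≡ 1 (mod 43), so 83⁻¹ ≡ 14.
k = 76 + 83·((7 − 76)·14 mod 43) = 76 + 83·23 = 1985.
Check: 1985 mod 83 = 76, 1985 mod 43 = 7. ✓

1985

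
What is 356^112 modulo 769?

Using repeated squaring:
356^1 ≡ 356 (mod 769)
356^2 ≡ 356^2 = 126736 ≡ 620 (mod 769)
356^4 ≡ 620^2 = 384400 ≡ 669 (mod 769)
356^8 ≡ 669^2 = 447561 ≡ 3 (mod 769)
356^16 ≡ 3^2 = 9 (mod 769)
356^32 ≡ 9^2 = 81 (mod 769)
356^64 ≡ 81^2 = 6561 ≡ 409 (mod 769)
356^112 = 356^64 · 356^32 · 356^16 ≡ 409 · 81 · 9 (mod 769).
Accumulate the product:
409 · 81 = 33129 ≡ 62
62 · 9 = 558

558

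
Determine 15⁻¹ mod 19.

By the extended Euclidean algorithm:
19 = 1*15 + 4
15 = 3*4 + 3
4 = 1*3 + 1
3 = 3*1 + 0
gcd(15, 19) = 1, so the inverse exists.
Back-substitute for 1:
1 = 1*4 − 1*3
  = −1*15 + 4*4
  = 4*19 − 5*15
So 15⁻¹ ≡ −5 ≡ 14 (mod 19).

14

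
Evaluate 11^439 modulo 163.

Using repeated squaring:
439 in binary is 110110111, i.e. 439 = 256 + 128 + 32 + 16 + 4 + 2 + 1.
11^1 ≡ 11 (mod 163)
11^2 ≡ 11^2 = 121 (mod 163)
11^4 ≡ 121^2 = 14641 ≡ 134 (mod 163)
11^8 ≡ 134^2 = 17956 ≡ 26 (mod 163)
11^16 ≡ 26^2 = 676 ≡ 24 (mod 163)
11^32 ≡ 24^2 = 576 ≡ 87 (mod 163)
11^64 ≡ 87^2 = 7569 ≡ 71 (mod 163)
11^128 ≡ 71^2 = 5041 ≡ 151 (mod 163)
11^256 ≡ 151^2 = 22801 ≡ 144 (mod 163)
11^439 = 11^256 * 11^128 * 11^32 * 11^16 * 11^4 * 11^2 * 11^1 ≡ 144 * 151 * 87 * 24 * 134 * 121 * 11 (mod 163).
Accumulate the product:
144 * 151 = 21744 ≡ 65
65 * 87 = 5655 ≡ 113
113 * 24 = 2712 ≡ 104
104 * 134 = 13936 ≡ 81
81 * 121 = 9801 ≡ 21
21 * 11 = 231 ≡ 68

68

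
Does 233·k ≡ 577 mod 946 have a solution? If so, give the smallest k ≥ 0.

173

gcd(233, 946) = 1, so a unique solution mod 946 exists.
233⁻¹ ≡ 743 (mod 946).
k ≡ 743·577 ≡ 173 (mod 946).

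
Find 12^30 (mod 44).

12^1 ≡ 12 (mod 44)
12^2 ≡ 12^2 = 144 ≡ 12 (mod 44)
12^4 ≡ 12^2 = 144 ≡ 12 (mod 44)
12^8 ≡ 12^2 = 144 ≡ 12 (mod 44)
12^16 ≡ 12^2 = 144 ≡ 12 (mod 44)
12^30 = 12^16 * 12^8 * 12^4 * 12^2 ≡ 12 * 12 * 12 * 12 (mod 44).
Accumulate the product:
12 * 12 = 144 ≡ 12
12 * 12 = 144 ≡ 12
12 * 12 = 144 ≡ 12

12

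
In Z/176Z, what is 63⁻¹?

176 = 2·63 + 50
63 = 1·50 + 13
50 = 3·13 + 11
13 = 1·11 + 2
11 = 5·2 + 1
2 = 2·1 + 0
gcd(63, 176) = 1, so the inverse exists.
Back-substitute for 1:
1 = 1·11 − 5·2
  = −5·13 + 6·11
  = 6·50 − 23·13
  = −23·63 + 29·50
  = 29·176 − 81·63
So 63⁻¹ ≡ −81 ≡ 95 (mod 176).

95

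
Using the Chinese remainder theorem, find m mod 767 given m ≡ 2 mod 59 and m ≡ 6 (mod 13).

474

59⁻¹ mod 13: 59·2 ≡ 1 (mod 13), so 59⁻¹ ≡ 2.
m = 2 + 59·((6 − 2)·2 mod 13) = 2 + 59·8 = 474.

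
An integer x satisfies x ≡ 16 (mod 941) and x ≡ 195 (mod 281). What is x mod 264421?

941⁻¹ mod 281: 941×238 ≡ 1 (mod 281), so 941⁻¹ ≡ 238.
x = 16 + 941×((195 − 16)×238 mod 281) = 16 + 941×171 = 160927.
Check: 160927 mod 941 = 16, 160927 mod 281 = 195. ✓

160927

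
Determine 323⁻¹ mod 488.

139

By the extended Euclidean algorithm:
488 = 1×323 + 165
323 = 1×165 + 158
165 = 1×158 + 7
158 = 22×7 + 4
7 = 1×4 + 3
4 = 1×3 + 1
3 = 3×1 + 0
gcd(323, 488) = 1, so the inverse exists.
Bézout: 1 = −92×488 + 139×323.
So 323⁻¹ ≡ 139 (mod 488).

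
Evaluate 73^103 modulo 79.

By square-and-multiply:
103 in binary is 1100111, i.e. 103 = 64 + 32 + 4 + 2 + 1.
73^1 ≡ 73 (mod 79)
73^2 ≡ 73^2 = 5329 ≡ 36 (mod 79)
73^4 ≡ 36^2 = 1296 ≡ 32 (mod 79)
73^8 ≡ 32^2 = 1024 ≡ 76 (mod 79)
73^16 ≡ 76^2 = 5776 ≡ 9 (mod 79)
73^32 ≡ 9^2 = 81 ≡ 2 (mod 79)
73^64 ≡ 2^2 = 4 (mod 79)
73^103 = 73^64 × 73^32 × 73^4 × 73^2 × 73^1 ≡ 4 × 2 × 32 × 36 × 73 (mod 79).
Accumulate the product:
4 × 2 = 8
8 × 32 = 256 ≡ 19
19 × 36 = 684 ≡ 52
52 × 73 = 3796 ≡ 4

4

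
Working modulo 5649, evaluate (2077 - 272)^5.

2077 - 272 = 1805
(1805)^5 ≡ 3170 (mod 5649)

3170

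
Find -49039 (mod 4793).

-49039 = -11×4793 + 3684, so -49039 ≡ 3684 (mod 4793).

3684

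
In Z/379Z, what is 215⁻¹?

275

By the extended Euclidean algorithm:
379 = 1·215 + 164
215 = 1·164 + 51
164 = 3·51 + 11
51 = 4·11 + 7
11 = 1·7 + 4
7 = 1·4 + 3
4 = 1·3 + 1
3 = 3·1 + 0
gcd(215, 379) = 1, so the inverse exists.
Back-substitute for 1:
1 = 1·4 − 1·3
  = −1·7 + 2·4
  = 2·11 − 3·7
  = −3·51 + 14·11
  = 14·164 − 45·51
  = −45·215 + 59·164
  = 59·379 − 104·215
So 215⁻¹ ≡ −104 ≡ 275 (mod 379).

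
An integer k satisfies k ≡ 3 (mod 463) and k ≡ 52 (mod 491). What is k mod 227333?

56026

463⁻¹ mod 491: 463×263 ≡ 1 (mod 491), so 463⁻¹ ≡ 263.
k = 3 + 463×((52 − 3)×263 mod 491) = 3 + 463×121 = 56026.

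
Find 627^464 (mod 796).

627^1 ≡ 627 (mod 796)
627^2 ≡ 627^2 = 393129 ≡ 701 (mod 796)
627^4 ≡ 701^2 = 491401 ≡ 269 (mod 796)
627^8 ≡ 269^2 = 72361 ≡ 721 (mod 796)
627^16 ≡ 721^2 = 519841 ≡ 53 (mod 796)
627^32 ≡ 53^2 = 2809 ≡ 421 (mod 796)
627^64 ≡ 421^2 = 177241 ≡ 529 (mod 796)
627^128 ≡ 529^2 = 279841 ≡ 445 (mod 796)
627^256 ≡ 445^2 = 198025 ≡ 617 (mod 796)
627^464 = 627^256 * 627^128 * 627^64 * 627^16 ≡ 617 * 445 * 529 * 53 (mod 796).
Accumulate the product:
617 * 445 = 274565 ≡ 741
741 * 529 = 391989 ≡ 357
357 * 53 = 18921 ≡ 613

613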